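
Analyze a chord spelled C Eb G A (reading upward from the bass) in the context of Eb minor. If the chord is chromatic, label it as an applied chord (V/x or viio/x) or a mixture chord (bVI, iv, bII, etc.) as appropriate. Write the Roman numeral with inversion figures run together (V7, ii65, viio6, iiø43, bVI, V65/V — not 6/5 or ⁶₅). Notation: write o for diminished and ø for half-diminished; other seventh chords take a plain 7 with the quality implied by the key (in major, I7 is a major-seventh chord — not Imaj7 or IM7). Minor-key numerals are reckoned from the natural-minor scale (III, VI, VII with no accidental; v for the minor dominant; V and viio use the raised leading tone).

viiø65/V

The pitches A-C-Eb-G form a half-diminished seventh chord rooted on A.
A sits a half step below Bb (V in Eb minor); a diminished chord there is the applied leading-tone chord of V.
With C in the bass the chord is in first inversion, so the figured bass is 65.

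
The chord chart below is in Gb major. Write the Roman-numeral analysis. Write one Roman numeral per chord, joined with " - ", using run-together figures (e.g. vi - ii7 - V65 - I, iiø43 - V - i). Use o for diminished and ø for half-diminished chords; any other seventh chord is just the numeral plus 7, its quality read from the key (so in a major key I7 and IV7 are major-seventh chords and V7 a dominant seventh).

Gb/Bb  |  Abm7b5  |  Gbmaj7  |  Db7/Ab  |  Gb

I6 - iiø7 - I7 - V43 - I

Gb/Bb: major triad on Gb = scale degree 1 → I6.
Abm7b5 is non-diatonic — iiø7, a mixture chord from Gb minor.
Gbmaj7: major seventh chord on Gb = scale degree 1 → I7.
Db7/Ab: dominant seventh chord on Db = scale degree 5 → V43.
Gb: root Gb is the tonic; major triad there is I.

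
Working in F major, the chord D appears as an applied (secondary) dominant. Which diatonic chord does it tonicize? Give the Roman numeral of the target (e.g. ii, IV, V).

ii

The chord is a major triad on D.
A dominant resolves down a perfect fifth: D → G. In F major, G is scale degree 2, i.e. ii.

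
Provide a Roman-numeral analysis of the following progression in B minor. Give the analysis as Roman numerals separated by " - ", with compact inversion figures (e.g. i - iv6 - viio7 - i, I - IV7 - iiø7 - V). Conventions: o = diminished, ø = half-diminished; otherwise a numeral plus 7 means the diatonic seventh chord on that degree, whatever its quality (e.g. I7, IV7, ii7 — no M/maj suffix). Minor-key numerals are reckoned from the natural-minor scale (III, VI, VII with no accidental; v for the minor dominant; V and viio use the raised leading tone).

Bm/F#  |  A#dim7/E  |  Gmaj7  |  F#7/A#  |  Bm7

Bm/F#: root B is the tonic; minor triad there is i64.
A#dim7/E: fully diminished seventh chord on A# = scale degree 7 → viio43.
Gmaj7: root G is the submediant; major seventh chord there is VI7.
F#7/A#: root F# is the dominant; dominant seventh chord there is V65.
Bm7 has root B, degree 1 in B minor, so i7.

i64 - viio43 - VI7 - V65 - i7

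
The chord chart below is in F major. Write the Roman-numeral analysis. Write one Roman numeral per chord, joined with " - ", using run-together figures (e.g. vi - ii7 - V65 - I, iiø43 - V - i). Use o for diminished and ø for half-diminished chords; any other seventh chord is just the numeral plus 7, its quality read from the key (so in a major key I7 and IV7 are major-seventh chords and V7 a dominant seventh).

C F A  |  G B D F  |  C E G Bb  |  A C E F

I64 - V7/V - V7 - I65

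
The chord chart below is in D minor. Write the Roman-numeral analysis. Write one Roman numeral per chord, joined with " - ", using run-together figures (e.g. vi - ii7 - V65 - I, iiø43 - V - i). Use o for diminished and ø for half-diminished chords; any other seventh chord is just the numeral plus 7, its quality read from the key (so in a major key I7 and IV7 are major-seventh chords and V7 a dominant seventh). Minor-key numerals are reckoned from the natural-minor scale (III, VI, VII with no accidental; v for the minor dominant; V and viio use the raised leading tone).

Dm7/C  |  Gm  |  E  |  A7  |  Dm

Dm7/C: minor seventh chord on D = scale degree 1 → i42.
Gm: root G is the subdominant; minor triad there is iv.
E: chromatic; E is V of V, so V/V.
A7 has root A, degree 5 in D minor, so V7.
Dm has root D, degree 1 in D minor, so i.

i42 - iv - V/V - V7 - i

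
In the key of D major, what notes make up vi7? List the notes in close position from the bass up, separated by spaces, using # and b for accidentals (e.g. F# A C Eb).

The numeral's case and figure indicate a minor seventh chord. In D major its root, the submediant, is B.
Stacking thirds from B gives B-D-F#-A.

B D F# A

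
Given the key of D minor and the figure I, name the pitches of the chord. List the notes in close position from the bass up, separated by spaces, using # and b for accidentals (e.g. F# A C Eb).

I is the major tonic (Picardy third), borrowed from the parallel major. In D minor that root is D.
So the chord is D-F#-A.

D F# A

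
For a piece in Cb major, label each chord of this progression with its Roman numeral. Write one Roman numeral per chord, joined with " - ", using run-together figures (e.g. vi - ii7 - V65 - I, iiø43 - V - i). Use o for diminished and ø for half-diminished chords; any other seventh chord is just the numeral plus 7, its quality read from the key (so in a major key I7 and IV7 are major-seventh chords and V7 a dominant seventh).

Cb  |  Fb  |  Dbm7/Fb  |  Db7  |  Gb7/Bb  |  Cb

Cb: major triad on Cb = scale degree 1 → I.
Fb: major triad on Fb = scale degree 4 → IV.
Dbm7/Fb: root Db is the supertonic; minor seventh chord there is ii65.
Db7: a dominant seventh chord on Db, the applied dominant of V → V7/V.
Gb7/Bb: root Gb is the dominant; dominant seventh chord there is V65.
Cb has root Cb, degree 1 in Cb major, so I.

I - IV - ii65 - V7/V - V65 - I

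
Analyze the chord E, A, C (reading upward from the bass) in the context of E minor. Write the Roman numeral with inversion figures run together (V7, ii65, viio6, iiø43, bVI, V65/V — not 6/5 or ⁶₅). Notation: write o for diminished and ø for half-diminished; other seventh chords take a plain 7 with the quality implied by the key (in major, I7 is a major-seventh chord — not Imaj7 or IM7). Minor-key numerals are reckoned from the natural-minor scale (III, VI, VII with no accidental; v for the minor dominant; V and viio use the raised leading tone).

iv64

Stacked in thirds the chord is A-C-E: a minor triad on A.
In E minor, A is the subdominant; the diatonic minor triad there is iv.
With E in the bass the chord is in second inversion, so the figured bass is 64.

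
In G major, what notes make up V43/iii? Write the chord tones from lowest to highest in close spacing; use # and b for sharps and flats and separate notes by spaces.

C# E F# A#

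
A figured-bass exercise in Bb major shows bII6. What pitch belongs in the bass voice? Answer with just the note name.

Eb

bII in Bb major has root Cb; the chord is Cb-Eb-Gb.
The figure 6 means first inversion — the third is in the bass.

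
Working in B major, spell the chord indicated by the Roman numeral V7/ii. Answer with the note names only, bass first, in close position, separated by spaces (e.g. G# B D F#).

G# B# D# F#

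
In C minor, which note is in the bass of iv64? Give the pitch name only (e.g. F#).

C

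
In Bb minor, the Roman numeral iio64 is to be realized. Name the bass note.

Gb

iio in Bb minor has root C; the chord is C-Eb-Gb.
The figure 64 means second inversion — the fifth is in the bass.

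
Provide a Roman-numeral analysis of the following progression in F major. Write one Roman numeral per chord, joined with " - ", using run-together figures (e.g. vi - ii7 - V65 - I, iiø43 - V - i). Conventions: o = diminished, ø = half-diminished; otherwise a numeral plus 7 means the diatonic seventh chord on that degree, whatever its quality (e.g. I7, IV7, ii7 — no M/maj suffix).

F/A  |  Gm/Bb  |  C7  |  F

I6 - ii6 - V7 - I

F/A has root F, degree 1 in F major, so I6.
Gm/Bb has root G, degree 2 in F major, so ii6.
C7: dominant seventh chord on C = scale degree 5 → V7.
F: major triad on F = scale degree 1 → I.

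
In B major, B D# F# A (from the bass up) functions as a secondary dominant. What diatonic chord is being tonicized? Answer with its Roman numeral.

The chord is a dominant seventh chord on B.
A dominant resolves down a perfect fifth: B → E. In B major, E is scale degree 4, i.e. IV.

IV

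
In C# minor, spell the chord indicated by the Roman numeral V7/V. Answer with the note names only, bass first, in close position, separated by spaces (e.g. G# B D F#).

V7/V is a secondary dominant — the dominant seventh of V. V in C# minor is G#, so the applied chord's root is D#, a perfect fifth above.
Building a dominant seventh chord on D# gives D#-F##-A#-C#.

D# F## A# C#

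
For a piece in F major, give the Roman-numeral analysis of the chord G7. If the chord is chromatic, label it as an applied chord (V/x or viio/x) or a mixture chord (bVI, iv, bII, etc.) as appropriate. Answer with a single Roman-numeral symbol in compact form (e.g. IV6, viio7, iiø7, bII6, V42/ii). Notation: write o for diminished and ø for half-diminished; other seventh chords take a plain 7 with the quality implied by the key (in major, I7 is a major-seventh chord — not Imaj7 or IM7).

V7/V

Stacked in thirds the chord is G-B-D-F: a dominant seventh chord on G.
G is not a diatonic chord root with this quality in F major, but it lies a perfect fifth above C (V), so the chord functions as an applied dominant of V.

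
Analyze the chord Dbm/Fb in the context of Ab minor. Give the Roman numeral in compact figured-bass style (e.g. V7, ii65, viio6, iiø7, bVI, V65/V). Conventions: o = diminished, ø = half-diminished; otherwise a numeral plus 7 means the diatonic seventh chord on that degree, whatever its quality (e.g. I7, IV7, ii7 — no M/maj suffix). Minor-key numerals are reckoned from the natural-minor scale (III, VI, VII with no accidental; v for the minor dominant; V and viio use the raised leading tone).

iv6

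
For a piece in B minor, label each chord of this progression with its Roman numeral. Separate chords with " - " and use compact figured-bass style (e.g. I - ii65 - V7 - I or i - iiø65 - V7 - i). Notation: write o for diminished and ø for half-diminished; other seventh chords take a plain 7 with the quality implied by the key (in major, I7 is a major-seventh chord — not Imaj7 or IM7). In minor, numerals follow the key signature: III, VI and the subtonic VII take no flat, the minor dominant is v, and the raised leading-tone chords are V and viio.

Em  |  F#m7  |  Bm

iv - v7 - i

Em: minor triad on E = scale degree 4 → iv.
F#m7: root F# is the dominant; minor seventh chord there is v7.
Bm: minor triad on B = scale degree 1 → i.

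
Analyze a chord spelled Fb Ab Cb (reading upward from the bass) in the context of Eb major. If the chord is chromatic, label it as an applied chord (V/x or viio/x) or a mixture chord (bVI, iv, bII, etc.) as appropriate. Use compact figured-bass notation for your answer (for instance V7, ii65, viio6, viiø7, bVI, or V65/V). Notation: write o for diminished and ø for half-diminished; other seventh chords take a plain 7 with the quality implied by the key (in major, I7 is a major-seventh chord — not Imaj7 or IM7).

bII

The pitches Fb-Ab-Cb form a major triad rooted on Fb.
Fb is the lowered second degree of Eb major (diatonic 2 would be F). This is the Neapolitan chord — a major triad on the lowered second degree.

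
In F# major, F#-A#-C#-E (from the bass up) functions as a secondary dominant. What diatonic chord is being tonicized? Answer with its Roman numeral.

IV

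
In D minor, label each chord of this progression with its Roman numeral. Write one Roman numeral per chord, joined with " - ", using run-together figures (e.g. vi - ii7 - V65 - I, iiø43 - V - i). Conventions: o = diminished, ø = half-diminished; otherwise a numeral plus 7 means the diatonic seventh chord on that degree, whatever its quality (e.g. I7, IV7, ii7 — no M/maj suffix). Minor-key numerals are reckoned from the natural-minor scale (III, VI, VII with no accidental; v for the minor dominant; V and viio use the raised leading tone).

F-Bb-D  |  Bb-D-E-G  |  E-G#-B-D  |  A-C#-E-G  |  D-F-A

VI64 - iiø43 - V7/V - V7 - i

F-Bb-D: major triad on Bb = scale degree 6 → VI64.
Bb-D-E-G: root E is the supertonic; half-diminished seventh chord there is iiø43.
E-G#-B-D: a dominant seventh chord on E, the applied dominant of V → V7/V.
A-C#-E-G: root A is the dominant; dominant seventh chord there is V7.
D-F-A: minor triad on D = scale degree 1 → i.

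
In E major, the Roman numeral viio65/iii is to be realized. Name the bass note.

A#

The applied chord viio65/iii is rooted on F##: F##-A#-C#-E.
The figure 65 means first inversion — the third is in the bass.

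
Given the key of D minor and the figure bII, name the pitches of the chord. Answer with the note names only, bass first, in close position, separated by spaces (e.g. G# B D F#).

Scale degree 2 in D minor is E; lowering it a half step gives Eb. bII is the Neapolitan chord — a major triad on the lowered second degree.
So the chord is Eb-G-Bb, a major triad.

Eb G Bb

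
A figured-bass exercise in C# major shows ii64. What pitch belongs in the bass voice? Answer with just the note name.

ii in C# major has root D#; the chord is D#-F#-A#.
The figure 64 means second inversion — the fifth is in the bass.

A#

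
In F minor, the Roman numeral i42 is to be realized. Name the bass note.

Eb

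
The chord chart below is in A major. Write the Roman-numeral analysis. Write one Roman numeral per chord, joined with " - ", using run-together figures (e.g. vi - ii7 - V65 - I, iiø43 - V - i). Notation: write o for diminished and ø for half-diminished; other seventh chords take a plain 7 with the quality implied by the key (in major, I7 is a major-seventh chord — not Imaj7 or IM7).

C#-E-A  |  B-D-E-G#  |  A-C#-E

C#-E-A: major triad on A = scale degree 1 → I6.
B-D-E-G#: dominant seventh chord on E = scale degree 5 → V43.
A-C#-E: major triad on A = scale degree 1 → I.

I6 - V43 - I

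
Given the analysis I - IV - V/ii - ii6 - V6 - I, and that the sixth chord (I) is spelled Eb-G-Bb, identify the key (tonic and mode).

The anchor chord is a major triad on Eb, labeled I.
If Eb is scale degree 1 and the mode makes that degree carry a major triad, the tonic is Eb and the mode is major.

Eb major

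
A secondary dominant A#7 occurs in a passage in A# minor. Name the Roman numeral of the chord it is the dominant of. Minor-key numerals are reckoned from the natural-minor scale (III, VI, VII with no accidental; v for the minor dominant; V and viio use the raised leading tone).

iv

The chord is a dominant seventh chord on A#.
A dominant resolves down a perfect fifth: A# → D#. In A# minor, D# is scale degree 4, i.e. iv.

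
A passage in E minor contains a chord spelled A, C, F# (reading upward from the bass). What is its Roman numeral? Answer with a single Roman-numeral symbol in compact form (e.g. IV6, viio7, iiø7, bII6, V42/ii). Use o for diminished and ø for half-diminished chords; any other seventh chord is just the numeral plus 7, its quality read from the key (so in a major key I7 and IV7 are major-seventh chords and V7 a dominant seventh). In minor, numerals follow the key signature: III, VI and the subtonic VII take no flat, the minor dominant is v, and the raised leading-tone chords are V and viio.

iio6

Stacked in thirds the chord is F#-A-C: a diminished triad on F#.
In E minor, F# is the supertonic; the diatonic diminished triad there is iio.
With A in the bass the chord is in first inversion, so the figured bass is 6.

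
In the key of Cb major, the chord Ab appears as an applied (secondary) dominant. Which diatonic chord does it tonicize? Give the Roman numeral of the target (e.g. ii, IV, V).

ii

The chord is a major triad on Ab.
A dominant resolves down a perfect fifth: Ab → Db. In Cb major, Db is scale degree 2, i.e. ii.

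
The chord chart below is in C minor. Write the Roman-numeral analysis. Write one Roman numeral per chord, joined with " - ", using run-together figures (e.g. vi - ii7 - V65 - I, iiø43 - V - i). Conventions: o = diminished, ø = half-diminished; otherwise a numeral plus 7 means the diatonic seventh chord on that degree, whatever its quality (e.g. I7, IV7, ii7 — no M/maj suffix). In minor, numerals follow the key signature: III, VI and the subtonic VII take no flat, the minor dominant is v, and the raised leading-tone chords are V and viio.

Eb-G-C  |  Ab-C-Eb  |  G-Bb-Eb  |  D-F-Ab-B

i6 - VI - III6 - viio65

Eb-G-C has root C, degree 1 in C minor, so i6.
Ab-C-Eb: major triad on Ab = scale degree 6 → VI.
G-Bb-Eb has root Eb, degree 3 in C minor, so III6.
D-F-Ab-B: fully diminished seventh chord on B = scale degree 7 → viio65.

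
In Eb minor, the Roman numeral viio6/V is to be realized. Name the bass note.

C

The applied chord viio6/V is rooted on A: A-C-Eb.
The figure 6 means first inversion — the third is in the bass.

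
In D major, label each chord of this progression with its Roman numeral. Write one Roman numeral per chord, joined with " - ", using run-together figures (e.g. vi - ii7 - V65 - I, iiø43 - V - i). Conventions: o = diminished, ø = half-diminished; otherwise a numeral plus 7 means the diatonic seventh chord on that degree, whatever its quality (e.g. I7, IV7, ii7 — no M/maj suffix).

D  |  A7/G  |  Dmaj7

I - V42 - I7

D: root D is the tonic; major triad there is I.
A7/G: dominant seventh chord on A = scale degree 5 → V42.
Dmaj7: root D is the tonic; major seventh chord there is I7.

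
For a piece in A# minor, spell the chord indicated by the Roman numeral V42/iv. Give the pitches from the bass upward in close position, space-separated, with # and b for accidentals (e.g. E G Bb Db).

V42/iv is a secondary dominant — the dominant seventh of iv. iv in A# minor is D#, so the applied chord's root is A#, a perfect fifth above.
Building a dominant seventh chord on A# gives A#-C##-E#-G#.
With the 42 figure the chord is in third inversion; from the bass G# upward in close position it reads G#-A#-C##-E#.

G# A# C## E#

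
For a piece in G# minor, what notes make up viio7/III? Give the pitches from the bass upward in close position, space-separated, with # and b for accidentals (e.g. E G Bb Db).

The slash marks an applied leading-tone chord: viio of III. In G# minor, III is B, so the leading tone to it is A#, a half step below.
Building a fully diminished seventh chord on A# gives A#-C#-E-G.

A# C# E G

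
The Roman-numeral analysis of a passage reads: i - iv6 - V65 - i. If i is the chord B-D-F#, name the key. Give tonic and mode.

The chord Bm is a minor triad rooted on B; its label is i.
If B is scale degree 1 and the mode makes that degree carry a minor triad, the tonic is B and the mode is minor.

B minor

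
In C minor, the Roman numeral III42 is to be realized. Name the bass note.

D

III in C minor has root Eb; the chord is Eb-G-Bb-D.
The figure 42 means third inversion — the seventh is in the bass.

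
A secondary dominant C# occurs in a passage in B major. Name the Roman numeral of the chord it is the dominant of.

V

The chord is a major triad on C#.
A dominant resolves down a perfect fifth: C# → F#. In B major, F# is scale degree 5, i.e. V.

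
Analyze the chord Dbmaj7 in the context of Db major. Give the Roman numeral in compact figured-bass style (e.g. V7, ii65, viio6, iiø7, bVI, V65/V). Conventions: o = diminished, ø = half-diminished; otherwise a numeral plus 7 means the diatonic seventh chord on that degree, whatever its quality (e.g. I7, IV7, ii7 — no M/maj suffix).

I7

The pitches Db-F-Ab-C form a major seventh chord rooted on Db.
In Db major, Db is the tonic; the diatonic major seventh chord there is I7.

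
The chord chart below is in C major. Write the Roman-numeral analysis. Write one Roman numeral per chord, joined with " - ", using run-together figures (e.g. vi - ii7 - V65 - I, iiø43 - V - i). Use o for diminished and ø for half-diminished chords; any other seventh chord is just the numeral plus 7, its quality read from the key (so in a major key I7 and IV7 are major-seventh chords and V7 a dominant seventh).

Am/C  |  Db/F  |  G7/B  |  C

vi6 - bII6 - V65 - I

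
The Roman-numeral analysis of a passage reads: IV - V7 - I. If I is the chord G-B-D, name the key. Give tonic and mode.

I is given as G-B-D — a major triad with root G.
If G is scale degree 1 and the mode makes that degree carry a major triad, the tonic is G and the mode is major.

G major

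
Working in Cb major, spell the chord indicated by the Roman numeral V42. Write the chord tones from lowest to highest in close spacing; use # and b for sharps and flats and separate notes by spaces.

Fb Gb Bb Db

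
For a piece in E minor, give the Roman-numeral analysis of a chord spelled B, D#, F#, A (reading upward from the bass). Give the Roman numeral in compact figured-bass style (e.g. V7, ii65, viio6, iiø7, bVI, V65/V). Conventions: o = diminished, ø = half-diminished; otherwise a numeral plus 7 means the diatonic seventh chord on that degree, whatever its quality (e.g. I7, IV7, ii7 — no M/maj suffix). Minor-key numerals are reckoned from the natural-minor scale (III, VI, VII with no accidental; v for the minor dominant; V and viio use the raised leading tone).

V7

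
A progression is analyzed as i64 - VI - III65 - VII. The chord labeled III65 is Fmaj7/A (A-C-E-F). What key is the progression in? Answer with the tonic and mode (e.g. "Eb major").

The chord Fmaj7/A is a major seventh chord rooted on F; its label is III65.
Counting down 2 scale steps from F places the tonic on D; a major seventh chord on degree 3 is diatonic only in minor.

D minor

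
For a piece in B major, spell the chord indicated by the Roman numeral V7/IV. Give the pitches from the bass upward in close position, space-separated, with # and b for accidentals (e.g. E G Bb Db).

The slash means an applied dominant: we want the dominant of IV. In B major, IV is E major, and its dominant is built on B.
Building a dominant seventh chord on B gives B-D#-F#-A.

B D# F# A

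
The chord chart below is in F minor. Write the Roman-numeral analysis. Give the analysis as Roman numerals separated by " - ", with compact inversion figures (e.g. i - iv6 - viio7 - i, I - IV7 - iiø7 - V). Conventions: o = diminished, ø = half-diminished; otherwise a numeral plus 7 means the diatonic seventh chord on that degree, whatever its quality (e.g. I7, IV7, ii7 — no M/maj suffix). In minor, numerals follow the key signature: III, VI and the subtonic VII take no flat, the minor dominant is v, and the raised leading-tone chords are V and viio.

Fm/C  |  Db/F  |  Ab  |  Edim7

Fm/C has root F, degree 1 in F minor, so i64.
Db/F: major triad on Db = scale degree 6 → VI6.
Ab: major triad on Ab = scale degree 3 → III.
Edim7: root E is the leading tone; fully diminished seventh chord there is viio7.

i64 - VI6 - III - viio7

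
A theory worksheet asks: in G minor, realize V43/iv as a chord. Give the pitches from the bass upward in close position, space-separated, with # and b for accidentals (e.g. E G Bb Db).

D F G B

V43/iv is a secondary dominant — the dominant seventh of iv. iv in G minor is C, so the applied chord's root is G, a perfect fifth above.
Building a dominant seventh chord on G gives G-B-D-F.
The figured bass 43 indicates second inversion, placing the fifth (D) in the bass: D-F-G-B.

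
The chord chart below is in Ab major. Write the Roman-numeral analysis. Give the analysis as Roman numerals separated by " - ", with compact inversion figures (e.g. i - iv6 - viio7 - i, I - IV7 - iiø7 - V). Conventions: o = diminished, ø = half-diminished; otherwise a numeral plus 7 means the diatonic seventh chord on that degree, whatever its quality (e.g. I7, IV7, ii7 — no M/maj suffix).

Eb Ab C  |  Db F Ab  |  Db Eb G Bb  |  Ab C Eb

Eb-Ab-C: major triad on Ab = scale degree 1 → I64.
Db-F-Ab: major triad on Db = scale degree 4 → IV.
Db-Eb-G-Bb: dominant seventh chord on Eb = scale degree 5 → V42.
Ab-C-Eb: major triad on Ab = scale degree 1 → I.

I64 - IV - V42 - I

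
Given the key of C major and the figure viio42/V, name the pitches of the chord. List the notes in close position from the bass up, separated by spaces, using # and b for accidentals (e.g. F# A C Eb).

viio42/V is a secondary leading-tone chord. The target V is G in C major; the applied chord is rooted a semitone below, on F#.
Building a fully diminished seventh chord on F# gives F#-A-C-Eb.
With the 42 figure the chord is in third inversion; from the bass Eb upward in close position it reads Eb-F#-A-C.

Eb F# A C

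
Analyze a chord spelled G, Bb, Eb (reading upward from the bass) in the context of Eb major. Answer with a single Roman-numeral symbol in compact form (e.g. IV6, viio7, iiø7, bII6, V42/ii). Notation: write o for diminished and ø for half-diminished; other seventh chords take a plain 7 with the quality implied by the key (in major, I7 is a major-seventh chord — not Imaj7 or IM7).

Stacked in thirds the chord is Eb-G-Bb: a major triad on Eb.
In Eb major, Eb is the tonic; the diatonic major triad there is I.
With G in the bass the chord is in first inversion, so the figured bass is 6.

I6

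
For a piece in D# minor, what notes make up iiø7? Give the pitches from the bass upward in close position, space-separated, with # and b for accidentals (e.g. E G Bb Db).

E# G# B D#

In D# minor, the second degree is E#, and the diatonic chord built there is a half-diminished seventh chord.
Stacking thirds from E# gives E#-G#-B-D#.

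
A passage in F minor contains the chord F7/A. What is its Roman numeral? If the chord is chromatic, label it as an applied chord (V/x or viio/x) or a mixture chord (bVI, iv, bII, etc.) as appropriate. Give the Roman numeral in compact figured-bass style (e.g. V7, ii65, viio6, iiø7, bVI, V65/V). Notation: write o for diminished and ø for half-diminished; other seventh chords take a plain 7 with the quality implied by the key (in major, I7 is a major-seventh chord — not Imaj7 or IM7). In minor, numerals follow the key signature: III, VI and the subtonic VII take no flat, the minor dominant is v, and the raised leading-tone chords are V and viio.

The pitches F-A-C-Eb form a dominant seventh chord rooted on F.
F is not a diatonic chord root with this quality in F minor, but it lies a perfect fifth above Bb (iv), so the chord functions as an applied dominant of iv.
With A in the bass the chord is in first inversion, so the figured bass is 65.

V65/iv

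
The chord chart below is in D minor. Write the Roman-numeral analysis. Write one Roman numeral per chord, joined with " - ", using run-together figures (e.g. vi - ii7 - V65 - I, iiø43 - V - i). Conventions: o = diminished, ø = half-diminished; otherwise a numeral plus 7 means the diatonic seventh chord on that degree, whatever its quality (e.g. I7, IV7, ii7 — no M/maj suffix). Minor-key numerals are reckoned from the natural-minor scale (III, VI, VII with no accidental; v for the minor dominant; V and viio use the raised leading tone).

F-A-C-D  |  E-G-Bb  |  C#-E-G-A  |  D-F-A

i65 - iio - V65 - i

F-A-C-D has root D, degree 1 in D minor, so i65.
E-G-Bb: root E is the supertonic; diminished triad there is iio.
C#-E-G-A: dominant seventh chord on A = scale degree 5 → V65.
D-F-A: root D is the tonic; minor triad there is i.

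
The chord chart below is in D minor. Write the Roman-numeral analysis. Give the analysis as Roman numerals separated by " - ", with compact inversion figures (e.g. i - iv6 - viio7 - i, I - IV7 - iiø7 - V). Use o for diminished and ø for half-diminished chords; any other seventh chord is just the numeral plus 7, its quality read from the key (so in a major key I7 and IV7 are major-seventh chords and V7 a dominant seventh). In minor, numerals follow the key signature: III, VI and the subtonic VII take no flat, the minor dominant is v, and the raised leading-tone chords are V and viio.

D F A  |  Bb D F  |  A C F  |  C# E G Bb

i - VI - III6 - viio7

D-F-A has root D, degree 1 in D minor, so i.
Bb-D-F: major triad on Bb = scale degree 6 → VI.
A-C-F has root F, degree 3 in D minor, so III6.
C#-E-G-Bb: root C# is the leading tone; fully diminished seventh chord there is viio7.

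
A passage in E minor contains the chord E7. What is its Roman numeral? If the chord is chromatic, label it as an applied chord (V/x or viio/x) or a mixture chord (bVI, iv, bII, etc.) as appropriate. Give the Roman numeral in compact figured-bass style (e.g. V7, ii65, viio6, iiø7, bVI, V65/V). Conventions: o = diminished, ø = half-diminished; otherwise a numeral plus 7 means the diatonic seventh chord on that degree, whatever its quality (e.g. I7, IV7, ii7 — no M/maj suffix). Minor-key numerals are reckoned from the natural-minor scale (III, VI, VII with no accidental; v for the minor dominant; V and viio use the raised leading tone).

V7/iv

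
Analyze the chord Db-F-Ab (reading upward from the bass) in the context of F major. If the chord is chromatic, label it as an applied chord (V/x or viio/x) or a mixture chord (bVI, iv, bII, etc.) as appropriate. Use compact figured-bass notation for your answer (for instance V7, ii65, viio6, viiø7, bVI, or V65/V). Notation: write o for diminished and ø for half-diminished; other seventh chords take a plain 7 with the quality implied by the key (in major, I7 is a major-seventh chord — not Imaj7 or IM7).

bVI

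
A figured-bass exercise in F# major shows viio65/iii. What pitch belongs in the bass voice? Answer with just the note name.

B#

The applied chord viio65/iii is rooted on G##: G##-B#-D#-F#.
The figure 65 means first inversion — the third is in the bass.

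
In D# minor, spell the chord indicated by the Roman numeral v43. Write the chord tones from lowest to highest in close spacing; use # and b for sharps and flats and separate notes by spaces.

The numeral's case and figure indicate a minor seventh chord. In D# minor its root, the dominant, is A#.
That chord is spelled A#-C#-E#-G#.
The figured bass 43 indicates second inversion, placing the fifth (E#) in the bass: E#-G#-A#-C#.

E# G# A# C#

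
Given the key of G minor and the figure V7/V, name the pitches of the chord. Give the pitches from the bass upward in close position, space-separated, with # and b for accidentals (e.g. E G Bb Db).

The slash means an applied dominant: we want the dominant of V. In G minor, V is D major, and its dominant is built on A.
Building a dominant seventh chord on A gives A-C#-E-G.

A C# E G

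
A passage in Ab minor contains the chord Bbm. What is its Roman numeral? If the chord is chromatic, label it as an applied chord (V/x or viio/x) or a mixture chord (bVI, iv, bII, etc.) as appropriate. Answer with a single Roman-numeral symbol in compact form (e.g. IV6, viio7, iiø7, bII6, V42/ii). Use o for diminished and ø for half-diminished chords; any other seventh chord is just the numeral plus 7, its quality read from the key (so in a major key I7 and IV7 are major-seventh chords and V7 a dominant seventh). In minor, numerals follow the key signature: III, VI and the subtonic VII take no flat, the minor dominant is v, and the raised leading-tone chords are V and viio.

The pitches Bb-Db-F form a minor triad rooted on Bb.
Bb is the second degree of Ab minor. This is the minor supertonic, borrowed from the parallel major (the Dorian ii).

ii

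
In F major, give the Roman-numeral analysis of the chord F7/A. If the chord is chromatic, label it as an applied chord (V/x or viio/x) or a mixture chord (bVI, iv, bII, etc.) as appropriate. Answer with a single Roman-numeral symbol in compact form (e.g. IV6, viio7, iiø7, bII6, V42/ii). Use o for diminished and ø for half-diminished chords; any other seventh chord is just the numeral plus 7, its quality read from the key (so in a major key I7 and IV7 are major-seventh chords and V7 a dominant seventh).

V65/IV

The pitches F-A-C-Eb form a dominant seventh chord rooted on F.
F is not a diatonic chord root with this quality in F major, but it lies a perfect fifth above Bb (IV), so the chord functions as an applied dominant of IV.
With A in the bass the chord is in first inversion, so the figured bass is 65.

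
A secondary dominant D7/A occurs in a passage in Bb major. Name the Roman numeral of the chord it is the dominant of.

The chord is a dominant seventh chord on D.
A dominant resolves down a perfect fifth: D → G. In Bb major, G is scale degree 6, i.e. vi.

vi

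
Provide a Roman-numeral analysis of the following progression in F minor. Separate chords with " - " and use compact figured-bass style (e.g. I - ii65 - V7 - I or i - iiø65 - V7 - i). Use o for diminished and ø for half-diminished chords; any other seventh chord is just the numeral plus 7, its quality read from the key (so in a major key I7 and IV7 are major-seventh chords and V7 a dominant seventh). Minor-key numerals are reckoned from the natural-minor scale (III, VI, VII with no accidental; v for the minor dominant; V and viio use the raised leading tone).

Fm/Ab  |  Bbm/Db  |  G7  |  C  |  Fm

Fm/Ab: minor triad on F = scale degree 1 → i6.
Bbm/Db: root Bb is the subdominant; minor triad there is iv6.
G7: chromatic; G is V of V, so V7/V.
C: root C is the dominant; major triad there is V.
Fm has root F, degree 1 in F minor, so i.

i6 - iv6 - V7/V - V - i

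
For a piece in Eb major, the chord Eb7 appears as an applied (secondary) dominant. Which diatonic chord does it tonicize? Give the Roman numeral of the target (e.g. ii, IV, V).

The chord is a dominant seventh chord on Eb.
A dominant resolves down a perfect fifth: Eb → Ab. In Eb major, Ab is scale degree 4, i.e. IV.

IV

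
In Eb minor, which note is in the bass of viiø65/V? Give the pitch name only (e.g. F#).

C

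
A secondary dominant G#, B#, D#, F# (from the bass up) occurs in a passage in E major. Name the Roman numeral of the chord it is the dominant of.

vi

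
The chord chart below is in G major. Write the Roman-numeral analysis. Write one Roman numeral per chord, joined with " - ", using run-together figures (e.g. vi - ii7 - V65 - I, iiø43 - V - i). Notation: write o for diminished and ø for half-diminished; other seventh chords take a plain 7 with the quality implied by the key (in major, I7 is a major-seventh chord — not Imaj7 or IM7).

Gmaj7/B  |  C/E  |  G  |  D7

Gmaj7/B has root G, degree 1 in G major, so I65.
C/E: root C is the subdominant; major triad there is IV6.
G: root G is the tonic; major triad there is I.
D7: root D is the dominant; dominant seventh chord there is V7.

I65 - IV6 - I - V7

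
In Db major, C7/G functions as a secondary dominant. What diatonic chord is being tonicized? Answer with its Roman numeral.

The chord is a dominant seventh chord on C.
A dominant resolves down a perfect fifth: C → F. In Db major, F is scale degree 3, i.e. iii.

iii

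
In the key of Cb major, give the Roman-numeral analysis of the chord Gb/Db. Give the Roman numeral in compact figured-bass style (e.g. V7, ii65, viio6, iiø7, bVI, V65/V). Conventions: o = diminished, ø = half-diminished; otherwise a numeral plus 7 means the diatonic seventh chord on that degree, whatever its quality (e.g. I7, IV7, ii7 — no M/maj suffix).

V64

The pitches Gb-Bb-Db form a major triad rooted on Gb.
In Cb major, Gb is the dominant; the diatonic major triad there is V.
With Db in the bass the chord is in second inversion, so the figured bass is 64.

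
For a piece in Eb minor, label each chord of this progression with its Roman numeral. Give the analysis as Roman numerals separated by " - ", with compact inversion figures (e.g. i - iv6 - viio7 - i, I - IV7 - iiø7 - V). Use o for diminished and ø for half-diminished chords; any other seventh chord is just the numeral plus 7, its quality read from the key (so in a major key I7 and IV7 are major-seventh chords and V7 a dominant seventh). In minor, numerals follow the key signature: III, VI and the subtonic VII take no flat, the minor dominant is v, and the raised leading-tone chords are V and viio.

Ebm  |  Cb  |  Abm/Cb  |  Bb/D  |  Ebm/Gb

i - VI - iv6 - V6 - i6

Ebm has root Eb, degree 1 in Eb minor, so i.
Cb has root Cb, degree 6 in Eb minor, so VI.
Abm/Cb: minor triad on Ab = scale degree 4 → iv6.
Bb/D has root Bb, degree 5 in Eb minor, so V6.
Ebm/Gb: root Eb is the tonic; minor triad there is i6.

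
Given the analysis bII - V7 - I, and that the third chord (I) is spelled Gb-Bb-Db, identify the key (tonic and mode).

The chord Gb is a major triad rooted on Gb; its label is I.
If Gb is scale degree 1 and the mode makes that degree carry a major triad, the tonic is Gb and the mode is major.

Gb major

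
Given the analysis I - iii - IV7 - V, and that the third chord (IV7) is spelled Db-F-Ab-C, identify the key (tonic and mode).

The chord Dbmaj7 is a major seventh chord rooted on Db; its label is IV7.
Counting down 3 scale steps from Db places the tonic on Ab; a major seventh chord on degree 4 is diatonic only in major.

Ab major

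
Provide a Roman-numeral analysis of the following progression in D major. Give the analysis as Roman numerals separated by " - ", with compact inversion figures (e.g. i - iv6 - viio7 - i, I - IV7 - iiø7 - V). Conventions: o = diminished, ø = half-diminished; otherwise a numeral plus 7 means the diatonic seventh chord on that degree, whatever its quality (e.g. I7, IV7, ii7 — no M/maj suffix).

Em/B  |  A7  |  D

ii64 - V7 - I

Em/B has root E, degree 2 in D major, so ii64.
A7: root A is the dominant; dominant seventh chord there is V7.
D has root D, degree 1 in D major, so I.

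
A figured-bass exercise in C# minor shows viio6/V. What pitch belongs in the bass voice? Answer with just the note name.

A#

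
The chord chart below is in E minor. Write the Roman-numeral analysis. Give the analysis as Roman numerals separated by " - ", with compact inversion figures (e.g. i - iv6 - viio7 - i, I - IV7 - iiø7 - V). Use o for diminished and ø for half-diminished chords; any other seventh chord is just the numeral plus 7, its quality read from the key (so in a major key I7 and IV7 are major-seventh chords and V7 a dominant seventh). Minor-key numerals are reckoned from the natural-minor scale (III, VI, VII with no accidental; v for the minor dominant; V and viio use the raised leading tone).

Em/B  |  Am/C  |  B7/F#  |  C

Em/B: minor triad on E = scale degree 1 → i64.
Am/C: root A is the subdominant; minor triad there is iv6.
B7/F# has root B, degree 5 in E minor, so V43.
C has root C, degree 6 in E minor, so VI.

i64 - iv6 - V43 - VI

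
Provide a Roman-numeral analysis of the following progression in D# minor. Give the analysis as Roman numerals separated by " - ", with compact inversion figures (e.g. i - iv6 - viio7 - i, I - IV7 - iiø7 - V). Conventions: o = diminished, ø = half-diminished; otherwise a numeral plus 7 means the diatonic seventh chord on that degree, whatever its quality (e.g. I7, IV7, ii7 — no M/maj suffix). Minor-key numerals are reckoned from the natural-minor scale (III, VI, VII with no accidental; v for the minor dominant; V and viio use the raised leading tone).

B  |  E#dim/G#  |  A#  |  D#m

B: root B is the submediant; major triad there is VI.
E#dim/G# has root E#, degree 2 in D# minor, so iio6.
A#: major triad on A# = scale degree 5 → V.
D#m: root D# is the tonic; minor triad there is i.

VI - iio6 - V - i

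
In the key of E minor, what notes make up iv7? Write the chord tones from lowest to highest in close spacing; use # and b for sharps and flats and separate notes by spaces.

A C E G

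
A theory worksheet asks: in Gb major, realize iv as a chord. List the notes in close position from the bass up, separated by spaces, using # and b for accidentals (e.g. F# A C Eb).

Cb Ebb Gb

iv is the minor subdominant, borrowed from the parallel minor. In Gb major that root is Cb.
So the chord is Cb-Ebb-Gb, a minor triad.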